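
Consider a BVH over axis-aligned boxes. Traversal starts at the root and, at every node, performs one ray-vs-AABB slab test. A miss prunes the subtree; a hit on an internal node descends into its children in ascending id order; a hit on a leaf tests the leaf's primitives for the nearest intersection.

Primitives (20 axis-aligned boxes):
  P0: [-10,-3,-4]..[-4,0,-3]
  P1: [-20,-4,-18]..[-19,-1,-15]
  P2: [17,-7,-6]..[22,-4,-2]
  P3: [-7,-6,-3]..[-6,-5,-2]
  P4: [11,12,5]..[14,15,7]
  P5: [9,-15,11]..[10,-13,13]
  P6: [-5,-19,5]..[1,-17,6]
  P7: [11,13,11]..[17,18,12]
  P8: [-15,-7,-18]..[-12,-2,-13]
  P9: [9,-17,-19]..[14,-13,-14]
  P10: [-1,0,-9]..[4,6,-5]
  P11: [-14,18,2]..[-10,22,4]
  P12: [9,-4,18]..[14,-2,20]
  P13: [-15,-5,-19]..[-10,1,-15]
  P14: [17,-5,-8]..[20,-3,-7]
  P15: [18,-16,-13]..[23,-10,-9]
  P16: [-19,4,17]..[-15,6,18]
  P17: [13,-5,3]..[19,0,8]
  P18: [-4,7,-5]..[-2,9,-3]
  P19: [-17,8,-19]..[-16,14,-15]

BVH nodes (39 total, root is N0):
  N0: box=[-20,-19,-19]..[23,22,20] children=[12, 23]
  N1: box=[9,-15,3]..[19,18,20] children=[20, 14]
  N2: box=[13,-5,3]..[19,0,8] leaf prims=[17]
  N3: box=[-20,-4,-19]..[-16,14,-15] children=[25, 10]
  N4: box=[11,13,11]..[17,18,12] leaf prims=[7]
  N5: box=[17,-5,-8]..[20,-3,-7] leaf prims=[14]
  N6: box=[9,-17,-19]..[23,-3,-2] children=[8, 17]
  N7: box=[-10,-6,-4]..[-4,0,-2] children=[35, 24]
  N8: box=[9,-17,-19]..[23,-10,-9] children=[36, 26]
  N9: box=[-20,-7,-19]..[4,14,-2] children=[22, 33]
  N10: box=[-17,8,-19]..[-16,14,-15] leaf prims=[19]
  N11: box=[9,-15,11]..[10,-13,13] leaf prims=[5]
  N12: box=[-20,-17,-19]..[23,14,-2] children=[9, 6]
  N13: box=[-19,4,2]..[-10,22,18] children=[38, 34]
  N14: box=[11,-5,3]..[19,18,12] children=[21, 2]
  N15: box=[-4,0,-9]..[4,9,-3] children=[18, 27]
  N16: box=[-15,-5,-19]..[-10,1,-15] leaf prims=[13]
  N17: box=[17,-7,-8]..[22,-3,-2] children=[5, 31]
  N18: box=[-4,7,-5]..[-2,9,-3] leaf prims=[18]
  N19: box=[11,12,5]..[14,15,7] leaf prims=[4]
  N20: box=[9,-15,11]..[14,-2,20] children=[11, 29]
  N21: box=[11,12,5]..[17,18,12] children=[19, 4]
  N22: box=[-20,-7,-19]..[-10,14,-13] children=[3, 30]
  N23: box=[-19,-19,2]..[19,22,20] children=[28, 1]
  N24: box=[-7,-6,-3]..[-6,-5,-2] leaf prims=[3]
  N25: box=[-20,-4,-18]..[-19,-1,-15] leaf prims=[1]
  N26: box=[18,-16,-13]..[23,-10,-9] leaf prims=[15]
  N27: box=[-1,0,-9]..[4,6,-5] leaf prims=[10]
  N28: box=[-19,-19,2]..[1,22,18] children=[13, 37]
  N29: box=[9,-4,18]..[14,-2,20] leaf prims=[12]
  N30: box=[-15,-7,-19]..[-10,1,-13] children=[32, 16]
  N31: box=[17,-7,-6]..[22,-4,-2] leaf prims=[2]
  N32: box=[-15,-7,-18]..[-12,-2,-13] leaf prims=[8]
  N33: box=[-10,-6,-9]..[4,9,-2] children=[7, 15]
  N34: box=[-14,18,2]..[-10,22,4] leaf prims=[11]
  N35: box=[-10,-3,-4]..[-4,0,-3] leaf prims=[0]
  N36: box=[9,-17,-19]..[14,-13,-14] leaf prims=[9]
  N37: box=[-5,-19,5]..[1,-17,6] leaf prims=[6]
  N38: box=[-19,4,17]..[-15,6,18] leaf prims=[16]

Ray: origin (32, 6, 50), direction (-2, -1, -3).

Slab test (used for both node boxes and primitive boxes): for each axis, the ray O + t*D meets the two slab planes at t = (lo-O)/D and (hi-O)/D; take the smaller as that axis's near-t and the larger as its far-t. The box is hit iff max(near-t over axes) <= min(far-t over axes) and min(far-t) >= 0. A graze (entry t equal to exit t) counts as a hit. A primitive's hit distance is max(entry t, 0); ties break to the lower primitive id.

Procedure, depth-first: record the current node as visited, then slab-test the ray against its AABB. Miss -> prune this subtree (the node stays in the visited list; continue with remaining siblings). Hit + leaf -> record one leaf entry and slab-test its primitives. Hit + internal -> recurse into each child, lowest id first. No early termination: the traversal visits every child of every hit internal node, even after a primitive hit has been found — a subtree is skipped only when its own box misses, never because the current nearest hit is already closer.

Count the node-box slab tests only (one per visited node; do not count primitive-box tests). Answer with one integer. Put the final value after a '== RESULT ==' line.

Walk:
N0 x:[9/2,26] y:[-16,25] z:[10,23] -> hit [10,23], descend [12, 23]
  N12 x:[9/2,26] y:[-8,23] z:[52/3,23] -> hit [52/3,23], descend [6, 9]
    N6 x:[9/2,23/2] y:[9,23] z:[52/3,23] -> miss, prune
    N9 x:[14,26] y:[-8,13] z:[52/3,23] -> miss, prune
  N23 x:[13/2,51/2] y:[-16,25] z:[10,16] -> hit [10,16], descend [1, 28]
    N1 x:[13/2,23/2] y:[-12,21] z:[10,47/3] -> hit [10,23/2], descend [14, 20]
      N14 x:[13/2,21/2] y:[-12,11] z:[38/3,47/3] -> miss, prune
      N20 x:[9,23/2] y:[8,21] z:[10,13] -> hit [10,23/2], descend [11, 29]
        N11 x:[11,23/2] y:[19,21] z:[37/3,13] -> miss, prune
        N29 x:[9,23/2] y:[8,10] z:[10,32/3] -> hit [10,10] leaf, test {P12@t=10}
    N28 x:[31/2,51/2] y:[-16,25] z:[32/3,16] -> hit [31/2,16], descend [13, 37]
      N13 x:[21,51/2] y:[-16,2] z:[32/3,16] -> miss, prune
      N37 x:[31/2,37/2] y:[23,25] z:[44/3,15] -> miss, prune

order=[0, 12, 6, 9, 23, 1, 14, 20, 11, 29, 28, 13, 37]  |boxes|=13  |leaves|=1  hit=P12

== RESULT ==
13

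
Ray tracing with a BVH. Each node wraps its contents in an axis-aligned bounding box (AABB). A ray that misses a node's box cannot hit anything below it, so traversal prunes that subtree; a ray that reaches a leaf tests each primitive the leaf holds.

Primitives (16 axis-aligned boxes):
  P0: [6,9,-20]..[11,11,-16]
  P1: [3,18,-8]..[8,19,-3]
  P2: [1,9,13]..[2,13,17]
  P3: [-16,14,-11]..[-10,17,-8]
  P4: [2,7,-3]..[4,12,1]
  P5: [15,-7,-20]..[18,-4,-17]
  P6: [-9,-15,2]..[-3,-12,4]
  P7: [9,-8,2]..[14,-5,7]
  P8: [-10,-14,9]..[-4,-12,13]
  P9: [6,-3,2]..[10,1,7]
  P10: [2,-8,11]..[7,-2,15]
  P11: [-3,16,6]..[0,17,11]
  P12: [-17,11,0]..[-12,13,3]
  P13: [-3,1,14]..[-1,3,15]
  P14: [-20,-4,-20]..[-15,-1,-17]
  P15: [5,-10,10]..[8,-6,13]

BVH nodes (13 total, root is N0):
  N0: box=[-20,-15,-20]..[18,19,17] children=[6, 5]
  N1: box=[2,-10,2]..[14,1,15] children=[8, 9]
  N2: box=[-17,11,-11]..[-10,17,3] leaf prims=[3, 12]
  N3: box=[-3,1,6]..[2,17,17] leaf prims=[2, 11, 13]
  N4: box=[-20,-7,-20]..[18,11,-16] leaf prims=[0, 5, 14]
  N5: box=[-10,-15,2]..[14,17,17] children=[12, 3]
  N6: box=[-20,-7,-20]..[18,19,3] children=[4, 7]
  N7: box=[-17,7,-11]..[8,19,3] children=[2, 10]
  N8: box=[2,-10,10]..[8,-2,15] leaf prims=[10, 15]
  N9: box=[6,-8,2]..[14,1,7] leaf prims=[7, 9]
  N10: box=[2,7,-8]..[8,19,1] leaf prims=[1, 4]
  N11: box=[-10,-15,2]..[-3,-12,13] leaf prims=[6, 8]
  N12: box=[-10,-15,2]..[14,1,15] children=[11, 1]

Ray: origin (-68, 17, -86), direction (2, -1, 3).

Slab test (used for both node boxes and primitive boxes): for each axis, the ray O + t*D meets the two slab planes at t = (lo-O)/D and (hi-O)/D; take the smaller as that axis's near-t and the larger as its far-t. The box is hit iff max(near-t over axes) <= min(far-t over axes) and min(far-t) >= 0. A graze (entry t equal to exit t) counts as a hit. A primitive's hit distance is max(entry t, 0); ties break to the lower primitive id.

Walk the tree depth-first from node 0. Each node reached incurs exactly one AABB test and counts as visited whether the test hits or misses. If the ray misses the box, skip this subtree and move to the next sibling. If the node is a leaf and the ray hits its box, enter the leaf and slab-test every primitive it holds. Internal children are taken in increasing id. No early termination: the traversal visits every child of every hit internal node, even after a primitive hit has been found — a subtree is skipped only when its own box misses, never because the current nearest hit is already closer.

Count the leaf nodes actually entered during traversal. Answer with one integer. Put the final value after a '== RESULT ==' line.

Trace the traversal:
N0 x:[24,43] y:[-2,32] z:[22,103/3] -> hit [24,32], descend [5, 6]
  N5 x:[29,41] y:[0,32] z:[88/3,103/3] -> hit [88/3,32], descend [3, 12]
    N3 x:[65/2,35] y:[0,16] z:[92/3,103/3] -> miss, prune
    N12 x:[29,41] y:[16,32] z:[88/3,101/3] -> hit [88/3,32], descend [1, 11]
      N1 x:[35,41] y:[16,27] z:[88/3,101/3] -> miss, prune
      N11 x:[29,65/2] y:[29,32] z:[88/3,33] -> hit [88/3,32] leaf, test {P6@t=59/2, P8(miss)}
  N6 x:[24,43] y:[-2,24] z:[22,89/3] -> hit [24,24], descend [4, 7]
    N4 x:[24,43] y:[6,24] z:[22,70/3] -> miss, prune
    N7 x:[51/2,38] y:[-2,10] z:[25,89/3] -> miss, prune

order=[0, 5, 3, 12, 1, 11, 6, 4, 7]  |boxes|=9  |leaves|=1  hit=P6

== RESULT ==
1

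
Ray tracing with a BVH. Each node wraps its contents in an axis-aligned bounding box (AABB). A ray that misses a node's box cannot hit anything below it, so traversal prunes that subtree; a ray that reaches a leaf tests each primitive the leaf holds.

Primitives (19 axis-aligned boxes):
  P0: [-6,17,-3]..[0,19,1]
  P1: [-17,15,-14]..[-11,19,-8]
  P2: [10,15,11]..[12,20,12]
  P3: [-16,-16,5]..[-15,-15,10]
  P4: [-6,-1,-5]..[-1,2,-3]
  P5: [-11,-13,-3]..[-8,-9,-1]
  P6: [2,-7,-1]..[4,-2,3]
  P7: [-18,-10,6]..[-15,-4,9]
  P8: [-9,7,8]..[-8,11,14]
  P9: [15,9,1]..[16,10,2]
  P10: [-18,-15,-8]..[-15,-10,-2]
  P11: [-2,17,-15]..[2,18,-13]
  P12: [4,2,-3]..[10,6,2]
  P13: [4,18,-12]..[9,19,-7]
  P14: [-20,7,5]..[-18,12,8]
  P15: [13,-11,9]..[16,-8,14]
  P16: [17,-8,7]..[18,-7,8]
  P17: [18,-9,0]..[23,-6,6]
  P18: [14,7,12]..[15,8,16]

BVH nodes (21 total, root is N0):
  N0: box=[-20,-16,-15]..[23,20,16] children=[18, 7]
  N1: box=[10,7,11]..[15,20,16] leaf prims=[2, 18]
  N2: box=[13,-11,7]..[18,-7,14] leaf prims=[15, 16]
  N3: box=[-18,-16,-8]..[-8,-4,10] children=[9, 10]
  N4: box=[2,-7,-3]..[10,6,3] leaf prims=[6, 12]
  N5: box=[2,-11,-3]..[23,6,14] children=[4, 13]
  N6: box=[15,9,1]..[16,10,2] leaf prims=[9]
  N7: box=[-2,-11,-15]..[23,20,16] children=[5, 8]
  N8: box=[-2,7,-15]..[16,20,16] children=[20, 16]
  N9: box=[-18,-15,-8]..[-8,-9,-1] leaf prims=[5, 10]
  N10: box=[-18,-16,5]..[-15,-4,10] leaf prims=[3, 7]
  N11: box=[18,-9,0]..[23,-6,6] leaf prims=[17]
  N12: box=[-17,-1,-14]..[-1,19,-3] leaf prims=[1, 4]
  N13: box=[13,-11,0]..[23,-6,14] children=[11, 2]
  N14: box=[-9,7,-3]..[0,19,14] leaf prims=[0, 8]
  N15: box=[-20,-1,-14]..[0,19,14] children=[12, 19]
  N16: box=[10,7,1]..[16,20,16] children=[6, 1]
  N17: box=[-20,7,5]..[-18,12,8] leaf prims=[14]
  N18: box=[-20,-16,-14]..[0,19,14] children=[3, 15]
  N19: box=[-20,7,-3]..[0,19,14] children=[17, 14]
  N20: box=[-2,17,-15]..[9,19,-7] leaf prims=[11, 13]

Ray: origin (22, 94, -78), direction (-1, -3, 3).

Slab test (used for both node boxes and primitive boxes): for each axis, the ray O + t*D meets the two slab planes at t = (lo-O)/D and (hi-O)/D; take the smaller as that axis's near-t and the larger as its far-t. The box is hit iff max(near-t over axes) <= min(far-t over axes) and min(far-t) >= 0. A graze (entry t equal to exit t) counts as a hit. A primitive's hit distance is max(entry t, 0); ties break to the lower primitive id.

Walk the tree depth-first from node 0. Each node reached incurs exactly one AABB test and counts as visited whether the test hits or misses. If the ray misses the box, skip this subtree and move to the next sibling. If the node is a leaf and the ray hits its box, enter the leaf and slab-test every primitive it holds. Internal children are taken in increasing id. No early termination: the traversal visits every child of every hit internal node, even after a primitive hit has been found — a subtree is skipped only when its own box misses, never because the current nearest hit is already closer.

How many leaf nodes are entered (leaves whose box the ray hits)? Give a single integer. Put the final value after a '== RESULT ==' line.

Traverse from the root:
N0 x:[-1,42] y:[74/3,110/3] z:[21,94/3] -> hit [74/3,94/3], descend [7, 18]
  N7 x:[-1,24] y:[74/3,35] z:[21,94/3] -> miss, prune
  N18 x:[22,42] y:[25,110/3] z:[64/3,92/3] -> hit [25,92/3], descend [3, 15]
    N3 x:[30,40] y:[98/3,110/3] z:[70/3,88/3] -> miss, prune
    N15 x:[22,42] y:[25,95/3] z:[64/3,92/3] -> hit [25,92/3], descend [12, 19]
      N12 x:[23,39] y:[25,95/3] z:[64/3,25] -> hit [25,25] leaf, test {P1(miss), P4(miss)}
      N19 x:[22,42] y:[25,29] z:[25,92/3] -> hit [25,29], descend [14, 17]
        N14 x:[22,31] y:[25,29] z:[25,92/3] -> hit [25,29] leaf, test {P0@t=25, P8(miss)}
        N17 x:[40,42] y:[82/3,29] z:[83/3,86/3] -> miss, prune

order=[0, 7, 18, 3, 15, 12, 19, 14, 17]  |boxes|=9  |leaves|=2  hit=P0

== RESULT ==
2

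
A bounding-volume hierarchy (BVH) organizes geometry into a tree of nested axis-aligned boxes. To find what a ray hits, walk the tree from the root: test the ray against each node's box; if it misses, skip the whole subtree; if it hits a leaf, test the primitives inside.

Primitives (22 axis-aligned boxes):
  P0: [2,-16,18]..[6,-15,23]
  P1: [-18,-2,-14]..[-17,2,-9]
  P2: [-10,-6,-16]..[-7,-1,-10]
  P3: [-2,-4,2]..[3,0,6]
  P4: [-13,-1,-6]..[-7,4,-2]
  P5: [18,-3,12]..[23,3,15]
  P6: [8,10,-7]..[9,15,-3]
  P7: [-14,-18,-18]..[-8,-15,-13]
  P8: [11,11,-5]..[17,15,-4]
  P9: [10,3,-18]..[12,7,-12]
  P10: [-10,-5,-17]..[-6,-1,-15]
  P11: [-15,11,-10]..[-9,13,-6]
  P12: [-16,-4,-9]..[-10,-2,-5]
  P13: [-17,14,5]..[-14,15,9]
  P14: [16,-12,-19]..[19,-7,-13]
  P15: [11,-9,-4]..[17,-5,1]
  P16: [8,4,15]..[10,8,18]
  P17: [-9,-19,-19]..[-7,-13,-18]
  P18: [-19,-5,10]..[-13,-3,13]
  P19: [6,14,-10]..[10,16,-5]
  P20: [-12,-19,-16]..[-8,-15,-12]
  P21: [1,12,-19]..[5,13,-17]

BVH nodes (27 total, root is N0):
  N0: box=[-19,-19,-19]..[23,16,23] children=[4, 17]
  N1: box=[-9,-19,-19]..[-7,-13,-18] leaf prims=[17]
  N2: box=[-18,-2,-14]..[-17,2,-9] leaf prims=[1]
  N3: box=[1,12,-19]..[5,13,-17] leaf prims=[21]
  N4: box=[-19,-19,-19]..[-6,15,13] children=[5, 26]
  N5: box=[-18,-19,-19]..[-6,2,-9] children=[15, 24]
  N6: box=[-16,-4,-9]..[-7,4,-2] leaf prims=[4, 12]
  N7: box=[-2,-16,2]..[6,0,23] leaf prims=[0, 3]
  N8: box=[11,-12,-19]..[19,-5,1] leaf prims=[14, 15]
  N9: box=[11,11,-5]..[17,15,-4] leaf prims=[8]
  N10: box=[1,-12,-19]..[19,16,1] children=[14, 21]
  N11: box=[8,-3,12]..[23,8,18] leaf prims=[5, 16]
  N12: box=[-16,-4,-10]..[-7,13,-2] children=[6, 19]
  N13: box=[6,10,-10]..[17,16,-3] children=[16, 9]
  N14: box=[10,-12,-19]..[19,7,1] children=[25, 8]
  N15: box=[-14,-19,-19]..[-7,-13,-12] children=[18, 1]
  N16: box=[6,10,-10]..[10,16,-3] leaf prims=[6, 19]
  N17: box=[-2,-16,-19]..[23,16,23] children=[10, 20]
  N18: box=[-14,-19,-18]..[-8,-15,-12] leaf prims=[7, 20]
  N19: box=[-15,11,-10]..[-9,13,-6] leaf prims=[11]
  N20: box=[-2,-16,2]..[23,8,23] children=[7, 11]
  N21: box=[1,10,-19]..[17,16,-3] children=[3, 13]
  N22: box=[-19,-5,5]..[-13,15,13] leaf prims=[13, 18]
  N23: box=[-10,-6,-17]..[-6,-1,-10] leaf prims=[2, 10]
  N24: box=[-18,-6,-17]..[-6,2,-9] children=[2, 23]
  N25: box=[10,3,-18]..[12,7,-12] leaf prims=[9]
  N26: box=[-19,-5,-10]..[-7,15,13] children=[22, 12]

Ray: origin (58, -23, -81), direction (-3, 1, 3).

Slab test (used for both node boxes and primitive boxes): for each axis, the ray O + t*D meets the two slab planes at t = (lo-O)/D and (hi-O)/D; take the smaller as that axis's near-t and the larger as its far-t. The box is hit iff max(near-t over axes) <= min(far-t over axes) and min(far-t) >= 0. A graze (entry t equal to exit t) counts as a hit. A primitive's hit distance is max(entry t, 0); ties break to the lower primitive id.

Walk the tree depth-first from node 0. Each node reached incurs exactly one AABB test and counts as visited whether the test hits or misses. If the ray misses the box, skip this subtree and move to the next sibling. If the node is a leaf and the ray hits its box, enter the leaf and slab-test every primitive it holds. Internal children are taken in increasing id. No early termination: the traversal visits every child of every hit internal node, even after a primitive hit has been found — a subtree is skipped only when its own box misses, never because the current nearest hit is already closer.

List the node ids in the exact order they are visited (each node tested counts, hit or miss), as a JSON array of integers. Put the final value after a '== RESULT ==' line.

Trace the traversal:
N0 x:[35/3,77/3] y:[4,39] z:[62/3,104/3] -> hit [62/3,77/3], descend [4, 17]
  N4 x:[64/3,77/3] y:[4,38] z:[62/3,94/3] -> hit [64/3,77/3], descend [5, 26]
    N5 x:[64/3,76/3] y:[4,25] z:[62/3,24] -> hit [64/3,24], descend [15, 24]
      N15 x:[65/3,24] y:[4,10] z:[62/3,23] -> miss, prune
      N24 x:[64/3,76/3] y:[17,25] z:[64/3,24] -> hit [64/3,24], descend [2, 23]
        N2 x:[25,76/3] y:[21,25] z:[67/3,24] -> miss, prune
        N23 x:[64/3,68/3] y:[17,22] z:[64/3,71/3] -> hit [64/3,22] leaf, test {P2@t=65/3, P10@t=64/3}
    N26 x:[65/3,77/3] y:[18,38] z:[71/3,94/3] -> hit [71/3,77/3], descend [12, 22]
      N12 x:[65/3,74/3] y:[19,36] z:[71/3,79/3] -> hit [71/3,74/3], descend [6, 19]
        N6 x:[65/3,74/3] y:[19,27] z:[24,79/3] -> hit [24,74/3] leaf, test {P4(miss), P12(miss)}
        N19 x:[67/3,73/3] y:[34,36] z:[71/3,25] -> miss, prune
      N22 x:[71/3,77/3] y:[18,38] z:[86/3,94/3] -> miss, prune
  N17 x:[35/3,20] y:[7,39] z:[62/3,104/3] -> miss, prune

13 AABB tests over nodes [0, 4, 5, 15, 24, 2, 23, 26, 12, 6, 19, 22, 17]; 2 leaves entered; closest P10.

== RESULT ==
[0, 4, 5, 15, 24, 2, 23, 26, 12, 6, 19, 22, 17]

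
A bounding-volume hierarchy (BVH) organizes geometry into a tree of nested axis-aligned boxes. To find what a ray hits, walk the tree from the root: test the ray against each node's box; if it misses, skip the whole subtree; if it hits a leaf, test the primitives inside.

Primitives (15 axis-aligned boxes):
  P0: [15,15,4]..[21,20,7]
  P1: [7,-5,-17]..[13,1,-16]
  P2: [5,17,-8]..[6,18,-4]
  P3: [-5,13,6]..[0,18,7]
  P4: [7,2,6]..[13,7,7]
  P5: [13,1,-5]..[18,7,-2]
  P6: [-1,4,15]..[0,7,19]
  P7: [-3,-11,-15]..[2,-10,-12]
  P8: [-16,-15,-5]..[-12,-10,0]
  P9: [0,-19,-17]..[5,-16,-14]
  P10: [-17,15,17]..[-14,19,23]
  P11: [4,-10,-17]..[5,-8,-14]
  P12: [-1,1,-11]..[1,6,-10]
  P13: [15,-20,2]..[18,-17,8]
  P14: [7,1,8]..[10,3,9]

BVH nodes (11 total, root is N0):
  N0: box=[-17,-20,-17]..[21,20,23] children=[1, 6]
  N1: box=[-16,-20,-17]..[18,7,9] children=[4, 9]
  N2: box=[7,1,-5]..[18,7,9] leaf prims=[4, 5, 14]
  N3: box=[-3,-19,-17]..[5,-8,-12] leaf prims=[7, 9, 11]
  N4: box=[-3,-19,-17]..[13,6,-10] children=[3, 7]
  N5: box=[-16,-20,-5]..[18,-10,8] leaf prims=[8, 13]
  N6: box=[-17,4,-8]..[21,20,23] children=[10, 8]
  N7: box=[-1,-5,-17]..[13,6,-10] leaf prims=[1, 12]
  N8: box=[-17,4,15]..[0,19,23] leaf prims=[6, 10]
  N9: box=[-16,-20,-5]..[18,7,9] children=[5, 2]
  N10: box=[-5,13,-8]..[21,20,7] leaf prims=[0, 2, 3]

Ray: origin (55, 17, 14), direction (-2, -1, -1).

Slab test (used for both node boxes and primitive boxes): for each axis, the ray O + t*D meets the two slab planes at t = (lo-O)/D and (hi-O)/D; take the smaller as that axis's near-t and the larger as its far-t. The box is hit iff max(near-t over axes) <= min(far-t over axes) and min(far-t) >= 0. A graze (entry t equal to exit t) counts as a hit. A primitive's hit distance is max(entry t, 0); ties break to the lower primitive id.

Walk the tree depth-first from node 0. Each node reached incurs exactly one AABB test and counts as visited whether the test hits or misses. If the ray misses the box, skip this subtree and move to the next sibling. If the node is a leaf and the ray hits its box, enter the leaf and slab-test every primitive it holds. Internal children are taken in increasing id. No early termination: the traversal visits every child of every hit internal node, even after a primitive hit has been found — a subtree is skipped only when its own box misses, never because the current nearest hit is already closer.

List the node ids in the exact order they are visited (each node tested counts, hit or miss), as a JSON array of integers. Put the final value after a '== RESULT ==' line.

Trace the traversal:
N0 x:[17,36] y:[-3,37] z:[-9,31] -> hit [17,31], descend [1, 6]
  N1 x:[37/2,71/2] y:[10,37] z:[5,31] -> hit [37/2,31], descend [4, 9]
    N4 x:[21,29] y:[11,36] z:[24,31] -> hit [24,29], descend [3, 7]
      N3 x:[25,29] y:[25,36] z:[26,31] -> hit [26,29] leaf, test {P7@t=27, P9(miss), P11(miss)}
      N7 x:[21,28] y:[11,22] z:[24,31] -> miss, prune
    N9 x:[37/2,71/2] y:[10,37] z:[5,19] -> hit [37/2,19], descend [2, 5]
      N2 x:[37/2,24] y:[10,16] z:[5,19] -> miss, prune
      N5 x:[37/2,71/2] y:[27,37] z:[6,19] -> miss, prune
  N6 x:[17,36] y:[-3,13] z:[-9,22] -> miss, prune

order=[0, 1, 4, 3, 7, 9, 2, 5, 6]  |boxes|=9  |leaves|=1  hit=P7

== RESULT ==
[0, 1, 4, 3, 7, 9, 2, 5, 6]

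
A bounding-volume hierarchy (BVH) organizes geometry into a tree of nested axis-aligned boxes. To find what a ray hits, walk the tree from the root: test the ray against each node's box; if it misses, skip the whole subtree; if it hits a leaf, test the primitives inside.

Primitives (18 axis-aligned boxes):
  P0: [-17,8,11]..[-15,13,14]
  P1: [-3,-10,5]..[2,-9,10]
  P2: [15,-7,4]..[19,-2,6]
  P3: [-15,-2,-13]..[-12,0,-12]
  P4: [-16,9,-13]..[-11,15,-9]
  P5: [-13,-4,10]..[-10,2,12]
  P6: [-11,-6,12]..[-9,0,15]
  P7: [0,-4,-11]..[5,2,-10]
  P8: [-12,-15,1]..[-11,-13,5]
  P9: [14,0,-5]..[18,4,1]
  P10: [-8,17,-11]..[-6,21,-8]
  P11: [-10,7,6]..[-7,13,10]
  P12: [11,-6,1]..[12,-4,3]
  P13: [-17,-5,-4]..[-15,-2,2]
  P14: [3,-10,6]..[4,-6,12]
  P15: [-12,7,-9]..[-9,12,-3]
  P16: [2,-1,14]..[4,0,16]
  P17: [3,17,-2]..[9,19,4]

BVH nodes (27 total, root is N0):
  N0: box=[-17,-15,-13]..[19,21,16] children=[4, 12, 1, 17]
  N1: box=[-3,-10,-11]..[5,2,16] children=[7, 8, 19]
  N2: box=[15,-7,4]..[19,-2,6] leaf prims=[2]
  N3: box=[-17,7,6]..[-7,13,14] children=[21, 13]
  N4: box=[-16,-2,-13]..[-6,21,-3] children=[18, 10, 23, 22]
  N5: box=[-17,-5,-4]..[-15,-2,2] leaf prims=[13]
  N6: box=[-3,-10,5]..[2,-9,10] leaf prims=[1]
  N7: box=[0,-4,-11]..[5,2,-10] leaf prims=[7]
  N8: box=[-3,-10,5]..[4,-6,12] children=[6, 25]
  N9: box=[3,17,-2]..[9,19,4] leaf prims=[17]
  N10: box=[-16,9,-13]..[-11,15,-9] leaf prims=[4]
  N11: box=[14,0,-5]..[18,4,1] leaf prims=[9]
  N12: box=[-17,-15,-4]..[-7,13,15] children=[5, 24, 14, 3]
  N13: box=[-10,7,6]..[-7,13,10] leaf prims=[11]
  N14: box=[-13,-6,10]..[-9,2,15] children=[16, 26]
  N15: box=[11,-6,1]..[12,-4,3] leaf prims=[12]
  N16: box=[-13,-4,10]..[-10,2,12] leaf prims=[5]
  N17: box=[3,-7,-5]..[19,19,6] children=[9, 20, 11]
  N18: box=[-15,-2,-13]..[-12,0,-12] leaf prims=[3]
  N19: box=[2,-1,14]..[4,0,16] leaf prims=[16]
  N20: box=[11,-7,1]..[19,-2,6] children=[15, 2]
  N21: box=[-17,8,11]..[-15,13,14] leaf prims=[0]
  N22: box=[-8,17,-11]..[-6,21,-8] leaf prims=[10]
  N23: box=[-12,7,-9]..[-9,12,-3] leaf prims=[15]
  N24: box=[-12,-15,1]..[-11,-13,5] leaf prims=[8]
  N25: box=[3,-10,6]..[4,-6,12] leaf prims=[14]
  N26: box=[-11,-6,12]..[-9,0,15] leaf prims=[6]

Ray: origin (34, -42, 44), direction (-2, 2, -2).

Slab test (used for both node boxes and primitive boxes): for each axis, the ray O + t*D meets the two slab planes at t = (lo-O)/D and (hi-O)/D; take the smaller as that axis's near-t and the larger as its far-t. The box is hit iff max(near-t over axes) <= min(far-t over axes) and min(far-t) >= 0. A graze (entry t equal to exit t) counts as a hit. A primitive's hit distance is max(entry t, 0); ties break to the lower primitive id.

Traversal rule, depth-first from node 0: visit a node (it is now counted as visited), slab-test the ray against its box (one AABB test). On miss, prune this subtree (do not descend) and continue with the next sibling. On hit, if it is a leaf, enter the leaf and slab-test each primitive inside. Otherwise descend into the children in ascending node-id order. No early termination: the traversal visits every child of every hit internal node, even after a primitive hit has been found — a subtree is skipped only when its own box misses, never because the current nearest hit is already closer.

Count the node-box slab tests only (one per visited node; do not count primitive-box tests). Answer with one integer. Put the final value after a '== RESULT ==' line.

Traverse from the root:
N0 x:[15/2,51/2] y:[27/2,63/2] z:[14,57/2] -> hit [14,51/2], descend [1, 4, 12, 17]
  N1 x:[29/2,37/2] y:[16,22] z:[14,55/2] -> hit [16,37/2], descend [7, 8, 19]
    N7 x:[29/2,17] y:[19,22] z:[27,55/2] -> miss, prune
    N8 x:[15,37/2] y:[16,18] z:[16,39/2] -> hit [16,18], descend [6, 25]
      N6 x:[16,37/2] y:[16,33/2] z:[17,39/2] -> miss, prune
      N25 x:[15,31/2] y:[16,18] z:[16,19] -> miss, prune
    N19 x:[15,16] y:[41/2,21] z:[14,15] -> miss, prune
  N4 x:[20,25] y:[20,63/2] z:[47/2,57/2] -> hit [47/2,25], descend [10, 18, 22, 23]
    N10 x:[45/2,25] y:[51/2,57/2] z:[53/2,57/2] -> miss, prune
    N18 x:[23,49/2] y:[20,21] z:[28,57/2] -> miss, prune
    N22 x:[20,21] y:[59/2,63/2] z:[26,55/2] -> miss, prune
    N23 x:[43/2,23] y:[49/2,27] z:[47/2,53/2] -> miss, prune
  N12 x:[41/2,51/2] y:[27/2,55/2] z:[29/2,24] -> hit [41/2,24], descend [3, 5, 14, 24]
    N3 x:[41/2,51/2] y:[49/2,55/2] z:[15,19] -> miss, prune
    N5 x:[49/2,51/2] y:[37/2,20] z:[21,24] -> miss, prune
    N14 x:[43/2,47/2] y:[18,22] z:[29/2,17] -> miss, prune
    N24 x:[45/2,23] y:[27/2,29/2] z:[39/2,43/2] -> miss, prune
  N17 x:[15/2,31/2] y:[35/2,61/2] z:[19,49/2] -> miss, prune

Summary -> nodes [0, 1, 7, 8, 6, 25, 19, 4, 10, 18, 22, 23, 12, 3, 5, 14, 24, 17]; box-tests=18; leaf-entries=0; first=miss

== RESULT ==
18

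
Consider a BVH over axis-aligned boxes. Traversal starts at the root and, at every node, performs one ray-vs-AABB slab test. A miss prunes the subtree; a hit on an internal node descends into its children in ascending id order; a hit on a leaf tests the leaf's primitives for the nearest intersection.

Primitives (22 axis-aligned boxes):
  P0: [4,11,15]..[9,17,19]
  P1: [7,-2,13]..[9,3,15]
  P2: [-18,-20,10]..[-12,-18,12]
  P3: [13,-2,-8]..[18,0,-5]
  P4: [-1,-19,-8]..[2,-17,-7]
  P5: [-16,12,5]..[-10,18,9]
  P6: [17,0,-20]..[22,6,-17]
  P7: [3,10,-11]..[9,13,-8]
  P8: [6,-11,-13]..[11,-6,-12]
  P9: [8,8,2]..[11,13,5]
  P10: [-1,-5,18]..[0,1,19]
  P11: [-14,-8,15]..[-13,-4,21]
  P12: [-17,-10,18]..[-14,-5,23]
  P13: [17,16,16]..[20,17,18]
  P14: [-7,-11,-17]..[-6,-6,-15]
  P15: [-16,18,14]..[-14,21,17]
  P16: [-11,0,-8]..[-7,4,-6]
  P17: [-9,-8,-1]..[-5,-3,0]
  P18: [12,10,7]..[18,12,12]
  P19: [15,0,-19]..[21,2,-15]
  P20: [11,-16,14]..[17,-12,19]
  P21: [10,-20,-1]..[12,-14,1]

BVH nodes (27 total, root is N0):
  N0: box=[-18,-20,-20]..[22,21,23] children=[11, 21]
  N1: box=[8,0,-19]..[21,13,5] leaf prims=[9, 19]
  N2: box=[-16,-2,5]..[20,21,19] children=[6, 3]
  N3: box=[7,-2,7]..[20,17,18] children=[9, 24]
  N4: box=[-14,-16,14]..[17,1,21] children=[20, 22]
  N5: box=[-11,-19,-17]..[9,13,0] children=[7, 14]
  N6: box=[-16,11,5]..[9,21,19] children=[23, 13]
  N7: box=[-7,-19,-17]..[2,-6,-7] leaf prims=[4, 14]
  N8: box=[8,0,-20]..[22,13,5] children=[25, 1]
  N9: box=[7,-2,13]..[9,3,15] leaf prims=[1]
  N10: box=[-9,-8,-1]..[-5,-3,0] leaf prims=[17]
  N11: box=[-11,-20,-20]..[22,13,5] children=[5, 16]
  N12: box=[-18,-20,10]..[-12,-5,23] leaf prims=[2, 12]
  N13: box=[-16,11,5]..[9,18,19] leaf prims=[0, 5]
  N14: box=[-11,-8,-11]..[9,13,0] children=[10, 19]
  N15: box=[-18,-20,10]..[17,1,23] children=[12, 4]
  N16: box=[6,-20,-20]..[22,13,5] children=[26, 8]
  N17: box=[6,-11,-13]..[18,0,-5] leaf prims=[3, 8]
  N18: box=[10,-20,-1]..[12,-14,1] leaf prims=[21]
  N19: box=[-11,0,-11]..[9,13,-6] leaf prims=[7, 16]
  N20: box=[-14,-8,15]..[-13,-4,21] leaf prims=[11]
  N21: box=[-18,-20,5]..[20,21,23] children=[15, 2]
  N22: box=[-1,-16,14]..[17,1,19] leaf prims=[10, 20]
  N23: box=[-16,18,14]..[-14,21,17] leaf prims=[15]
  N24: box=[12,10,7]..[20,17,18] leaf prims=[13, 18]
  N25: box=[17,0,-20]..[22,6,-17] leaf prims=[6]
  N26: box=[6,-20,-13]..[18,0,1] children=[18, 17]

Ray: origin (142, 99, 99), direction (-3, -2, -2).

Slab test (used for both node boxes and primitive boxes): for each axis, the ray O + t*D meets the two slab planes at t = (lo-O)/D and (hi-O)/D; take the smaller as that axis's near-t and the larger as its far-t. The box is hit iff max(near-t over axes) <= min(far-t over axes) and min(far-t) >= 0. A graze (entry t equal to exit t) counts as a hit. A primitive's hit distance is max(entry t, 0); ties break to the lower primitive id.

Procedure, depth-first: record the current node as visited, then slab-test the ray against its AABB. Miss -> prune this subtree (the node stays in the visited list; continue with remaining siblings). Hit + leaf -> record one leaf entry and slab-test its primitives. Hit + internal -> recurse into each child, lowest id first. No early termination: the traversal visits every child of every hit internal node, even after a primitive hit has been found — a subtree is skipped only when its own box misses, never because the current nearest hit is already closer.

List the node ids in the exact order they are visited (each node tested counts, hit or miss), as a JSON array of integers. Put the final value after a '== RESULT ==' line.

Walk:
N0 x:[40,160/3] y:[39,119/2] z:[38,119/2] -> hit [40,160/3], descend [11, 21]
  N11 x:[40,51] y:[43,119/2] z:[47,119/2] -> hit [47,51], descend [5, 16]
    N5 x:[133/3,51] y:[43,59] z:[99/2,58] -> hit [99/2,51], descend [7, 14]
      N7 x:[140/3,149/3] y:[105/2,59] z:[53,58] -> miss, prune
      N14 x:[133/3,51] y:[43,107/2] z:[99/2,55] -> hit [99/2,51], descend [10, 19]
        N10 x:[49,151/3] y:[51,107/2] z:[99/2,50] -> miss, prune
        N19 x:[133/3,51] y:[43,99/2] z:[105/2,55] -> miss, prune
    N16 x:[40,136/3] y:[43,119/2] z:[47,119/2] -> miss, prune
  N21 x:[122/3,160/3] y:[39,119/2] z:[38,47] -> hit [122/3,47], descend [2, 15]
    N2 x:[122/3,158/3] y:[39,101/2] z:[40,47] -> hit [122/3,47], descend [3, 6]
      N3 x:[122/3,45] y:[41,101/2] z:[81/2,46] -> hit [41,45], descend [9, 24]
        N9 x:[133/3,45] y:[48,101/2] z:[42,43] -> miss, prune
        N24 x:[122/3,130/3] y:[41,89/2] z:[81/2,46] -> hit [41,130/3] leaf, test {P13@t=41, P18(miss)}
      N6 x:[133/3,158/3] y:[39,44] z:[40,47] -> miss, prune
    N15 x:[125/3,160/3] y:[49,119/2] z:[38,89/2] -> miss, prune

Visited [0, 11, 5, 7, 14, 10, 19, 16, 21, 2, 3, 9, 24, 6, 15]. Tests: 15 box, 1 leaf. Nearest: P13.

== RESULT ==
[0, 11, 5, 7, 14, 10, 19, 16, 21, 2, 3, 9, 24, 6, 15]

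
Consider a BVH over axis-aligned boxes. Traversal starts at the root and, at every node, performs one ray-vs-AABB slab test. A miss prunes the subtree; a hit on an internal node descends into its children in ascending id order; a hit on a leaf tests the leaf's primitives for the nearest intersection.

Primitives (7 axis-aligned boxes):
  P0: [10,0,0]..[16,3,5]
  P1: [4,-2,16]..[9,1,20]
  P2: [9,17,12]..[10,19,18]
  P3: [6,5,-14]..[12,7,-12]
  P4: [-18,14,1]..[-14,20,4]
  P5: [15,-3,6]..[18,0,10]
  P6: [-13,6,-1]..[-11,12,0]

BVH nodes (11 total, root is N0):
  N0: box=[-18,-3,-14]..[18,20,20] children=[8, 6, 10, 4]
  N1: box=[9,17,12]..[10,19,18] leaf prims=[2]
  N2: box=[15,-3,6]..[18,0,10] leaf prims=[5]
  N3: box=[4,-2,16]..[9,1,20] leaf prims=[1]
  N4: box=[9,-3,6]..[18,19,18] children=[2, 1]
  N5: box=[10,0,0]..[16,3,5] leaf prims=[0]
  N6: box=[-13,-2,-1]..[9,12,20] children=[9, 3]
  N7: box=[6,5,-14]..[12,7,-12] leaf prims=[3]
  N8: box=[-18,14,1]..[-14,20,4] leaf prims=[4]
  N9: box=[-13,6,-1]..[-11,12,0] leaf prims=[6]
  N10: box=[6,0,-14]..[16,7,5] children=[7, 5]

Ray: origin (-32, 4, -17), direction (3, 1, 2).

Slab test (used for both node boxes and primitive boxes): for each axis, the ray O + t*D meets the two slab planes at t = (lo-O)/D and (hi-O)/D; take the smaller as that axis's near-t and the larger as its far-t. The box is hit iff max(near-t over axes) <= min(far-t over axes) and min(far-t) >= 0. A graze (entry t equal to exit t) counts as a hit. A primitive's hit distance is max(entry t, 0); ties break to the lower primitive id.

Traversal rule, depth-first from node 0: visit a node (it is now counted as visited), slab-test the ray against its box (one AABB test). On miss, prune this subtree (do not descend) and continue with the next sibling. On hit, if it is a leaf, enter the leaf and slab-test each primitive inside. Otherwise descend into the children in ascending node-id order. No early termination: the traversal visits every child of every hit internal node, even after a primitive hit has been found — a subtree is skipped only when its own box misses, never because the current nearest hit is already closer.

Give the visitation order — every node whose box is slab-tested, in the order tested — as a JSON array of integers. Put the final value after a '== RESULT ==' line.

Traverse from the root:
N0 x:[14/3,50/3] y:[-7,16] z:[3/2,37/2] -> hit [14/3,16], descend [4, 6, 8, 10]
  N4 x:[41/3,50/3] y:[-7,15] z:[23/2,35/2] -> hit [41/3,15], descend [1, 2]
    N1 x:[41/3,14] y:[13,15] z:[29/2,35/2] -> miss, prune
    N2 x:[47/3,50/3] y:[-7,-4] z:[23/2,27/2] -> miss, prune
  N6 x:[19/3,41/3] y:[-6,8] z:[8,37/2] -> hit [8,8], descend [3, 9]
    N3 x:[12,41/3] y:[-6,-3] z:[33/2,37/2] -> miss, prune
    N9 x:[19/3,7] y:[2,8] z:[8,17/2] -> miss, prune
  N8 x:[14/3,6] y:[10,16] z:[9,21/2] -> miss, prune
  N10 x:[38/3,16] y:[-4,3] z:[3/2,11] -> miss, prune

Visited [0, 4, 1, 2, 6, 3, 9, 8, 10]. Tests: 9 box, 0 leaf. Nearest: miss.

== RESULT ==
[0, 4, 1, 2, 6, 3, 9, 8, 10]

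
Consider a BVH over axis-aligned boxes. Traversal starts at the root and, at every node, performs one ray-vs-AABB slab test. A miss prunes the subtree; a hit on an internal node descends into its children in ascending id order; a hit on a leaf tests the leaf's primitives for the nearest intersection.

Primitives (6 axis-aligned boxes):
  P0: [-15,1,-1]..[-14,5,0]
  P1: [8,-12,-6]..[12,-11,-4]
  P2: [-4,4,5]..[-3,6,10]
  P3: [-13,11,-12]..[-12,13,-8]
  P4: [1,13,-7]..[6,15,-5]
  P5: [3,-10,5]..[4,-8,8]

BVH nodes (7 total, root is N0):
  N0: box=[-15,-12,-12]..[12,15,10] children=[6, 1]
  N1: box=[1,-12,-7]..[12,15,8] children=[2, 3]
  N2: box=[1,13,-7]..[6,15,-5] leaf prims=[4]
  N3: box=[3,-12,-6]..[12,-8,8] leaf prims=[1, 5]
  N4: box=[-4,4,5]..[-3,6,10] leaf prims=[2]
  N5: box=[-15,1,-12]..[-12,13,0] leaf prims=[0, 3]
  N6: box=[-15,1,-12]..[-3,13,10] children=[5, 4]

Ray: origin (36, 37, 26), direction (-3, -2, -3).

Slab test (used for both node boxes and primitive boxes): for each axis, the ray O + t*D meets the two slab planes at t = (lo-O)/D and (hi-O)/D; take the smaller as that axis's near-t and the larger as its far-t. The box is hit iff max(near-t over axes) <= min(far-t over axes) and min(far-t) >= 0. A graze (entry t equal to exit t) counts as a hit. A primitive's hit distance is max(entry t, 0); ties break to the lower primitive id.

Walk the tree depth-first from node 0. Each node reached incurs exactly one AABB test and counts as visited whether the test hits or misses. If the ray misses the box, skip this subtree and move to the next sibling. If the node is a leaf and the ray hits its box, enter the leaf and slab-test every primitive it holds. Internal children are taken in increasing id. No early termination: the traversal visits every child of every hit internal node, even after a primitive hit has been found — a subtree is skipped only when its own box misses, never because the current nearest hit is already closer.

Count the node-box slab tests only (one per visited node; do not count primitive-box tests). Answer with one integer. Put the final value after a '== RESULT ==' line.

Walk:
N0 x:[8,17] y:[11,49/2] z:[16/3,38/3] -> hit [11,38/3], descend [1, 6]
  N1 x:[8,35/3] y:[11,49/2] z:[6,11] -> hit [11,11], descend [2, 3]
    N2 x:[10,35/3] y:[11,12] z:[31/3,11] -> hit [11,11] leaf, test {P4@t=11}
    N3 x:[8,11] y:[45/2,49/2] z:[6,32/3] -> miss, prune
  N6 x:[13,17] y:[12,18] z:[16/3,38/3] -> miss, prune

order=[0, 1, 2, 3, 6]  |boxes|=5  |leaves|=1  hit=P4

== RESULT ==
5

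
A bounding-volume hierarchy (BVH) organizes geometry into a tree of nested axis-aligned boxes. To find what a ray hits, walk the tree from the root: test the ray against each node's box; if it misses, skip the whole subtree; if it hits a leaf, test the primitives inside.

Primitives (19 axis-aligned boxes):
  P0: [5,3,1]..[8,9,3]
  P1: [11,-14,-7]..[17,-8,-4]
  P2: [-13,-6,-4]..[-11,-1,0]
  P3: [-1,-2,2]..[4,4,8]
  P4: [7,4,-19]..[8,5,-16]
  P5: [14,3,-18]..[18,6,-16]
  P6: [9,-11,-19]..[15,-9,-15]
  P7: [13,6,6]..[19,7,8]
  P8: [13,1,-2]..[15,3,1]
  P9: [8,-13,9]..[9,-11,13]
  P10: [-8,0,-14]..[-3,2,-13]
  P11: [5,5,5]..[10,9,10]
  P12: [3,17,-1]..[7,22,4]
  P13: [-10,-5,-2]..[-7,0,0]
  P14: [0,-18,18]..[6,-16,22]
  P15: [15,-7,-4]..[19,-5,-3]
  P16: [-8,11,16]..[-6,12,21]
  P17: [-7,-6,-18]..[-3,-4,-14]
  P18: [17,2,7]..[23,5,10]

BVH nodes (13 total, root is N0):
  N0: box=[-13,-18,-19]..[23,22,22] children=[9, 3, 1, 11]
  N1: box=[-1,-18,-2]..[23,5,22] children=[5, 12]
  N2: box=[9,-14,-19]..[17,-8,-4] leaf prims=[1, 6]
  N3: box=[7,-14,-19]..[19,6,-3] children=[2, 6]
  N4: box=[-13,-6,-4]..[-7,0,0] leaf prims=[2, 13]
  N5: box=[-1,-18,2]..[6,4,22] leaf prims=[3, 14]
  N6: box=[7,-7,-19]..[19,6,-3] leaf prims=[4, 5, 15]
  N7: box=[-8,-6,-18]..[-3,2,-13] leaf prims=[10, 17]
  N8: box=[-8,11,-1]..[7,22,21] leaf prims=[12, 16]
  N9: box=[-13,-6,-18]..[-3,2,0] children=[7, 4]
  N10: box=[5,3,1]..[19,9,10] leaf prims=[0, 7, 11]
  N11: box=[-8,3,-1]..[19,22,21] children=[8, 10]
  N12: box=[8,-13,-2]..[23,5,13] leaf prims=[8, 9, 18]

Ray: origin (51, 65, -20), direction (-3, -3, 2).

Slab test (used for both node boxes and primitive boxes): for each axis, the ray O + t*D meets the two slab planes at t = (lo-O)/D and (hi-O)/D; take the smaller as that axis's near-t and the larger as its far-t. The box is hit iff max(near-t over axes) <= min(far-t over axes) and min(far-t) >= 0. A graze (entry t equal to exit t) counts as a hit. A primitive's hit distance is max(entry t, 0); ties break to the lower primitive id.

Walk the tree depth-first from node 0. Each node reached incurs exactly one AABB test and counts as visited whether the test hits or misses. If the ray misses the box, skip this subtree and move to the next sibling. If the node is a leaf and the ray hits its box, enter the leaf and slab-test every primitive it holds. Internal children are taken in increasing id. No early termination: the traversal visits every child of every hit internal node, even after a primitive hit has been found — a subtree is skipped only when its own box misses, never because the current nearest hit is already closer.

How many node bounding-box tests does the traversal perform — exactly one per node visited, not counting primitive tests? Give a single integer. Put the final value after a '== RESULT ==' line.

Traverse from the root:
N0 x:[28/3,64/3] y:[43/3,83/3] z:[1/2,21] -> hit [43/3,21], descend [1, 3, 9, 11]
  N1 x:[28/3,52/3] y:[20,83/3] z:[9,21] -> miss, prune
  N3 x:[32/3,44/3] y:[59/3,79/3] z:[1/2,17/2] -> miss, prune
  N9 x:[18,64/3] y:[21,71/3] z:[1,10] -> miss, prune
  N11 x:[32/3,59/3] y:[43/3,62/3] z:[19/2,41/2] -> hit [43/3,59/3], descend [8, 10]
    N8 x:[44/3,59/3] y:[43/3,18] z:[19/2,41/2] -> hit [44/3,18] leaf, test {P12(miss), P16(miss)}
    N10 x:[32/3,46/3] y:[56/3,62/3] z:[21/2,15] -> miss, prune

order=[0, 1, 3, 9, 11, 8, 10]  |boxes|=7  |leaves|=1  hit=miss

== RESULT ==
7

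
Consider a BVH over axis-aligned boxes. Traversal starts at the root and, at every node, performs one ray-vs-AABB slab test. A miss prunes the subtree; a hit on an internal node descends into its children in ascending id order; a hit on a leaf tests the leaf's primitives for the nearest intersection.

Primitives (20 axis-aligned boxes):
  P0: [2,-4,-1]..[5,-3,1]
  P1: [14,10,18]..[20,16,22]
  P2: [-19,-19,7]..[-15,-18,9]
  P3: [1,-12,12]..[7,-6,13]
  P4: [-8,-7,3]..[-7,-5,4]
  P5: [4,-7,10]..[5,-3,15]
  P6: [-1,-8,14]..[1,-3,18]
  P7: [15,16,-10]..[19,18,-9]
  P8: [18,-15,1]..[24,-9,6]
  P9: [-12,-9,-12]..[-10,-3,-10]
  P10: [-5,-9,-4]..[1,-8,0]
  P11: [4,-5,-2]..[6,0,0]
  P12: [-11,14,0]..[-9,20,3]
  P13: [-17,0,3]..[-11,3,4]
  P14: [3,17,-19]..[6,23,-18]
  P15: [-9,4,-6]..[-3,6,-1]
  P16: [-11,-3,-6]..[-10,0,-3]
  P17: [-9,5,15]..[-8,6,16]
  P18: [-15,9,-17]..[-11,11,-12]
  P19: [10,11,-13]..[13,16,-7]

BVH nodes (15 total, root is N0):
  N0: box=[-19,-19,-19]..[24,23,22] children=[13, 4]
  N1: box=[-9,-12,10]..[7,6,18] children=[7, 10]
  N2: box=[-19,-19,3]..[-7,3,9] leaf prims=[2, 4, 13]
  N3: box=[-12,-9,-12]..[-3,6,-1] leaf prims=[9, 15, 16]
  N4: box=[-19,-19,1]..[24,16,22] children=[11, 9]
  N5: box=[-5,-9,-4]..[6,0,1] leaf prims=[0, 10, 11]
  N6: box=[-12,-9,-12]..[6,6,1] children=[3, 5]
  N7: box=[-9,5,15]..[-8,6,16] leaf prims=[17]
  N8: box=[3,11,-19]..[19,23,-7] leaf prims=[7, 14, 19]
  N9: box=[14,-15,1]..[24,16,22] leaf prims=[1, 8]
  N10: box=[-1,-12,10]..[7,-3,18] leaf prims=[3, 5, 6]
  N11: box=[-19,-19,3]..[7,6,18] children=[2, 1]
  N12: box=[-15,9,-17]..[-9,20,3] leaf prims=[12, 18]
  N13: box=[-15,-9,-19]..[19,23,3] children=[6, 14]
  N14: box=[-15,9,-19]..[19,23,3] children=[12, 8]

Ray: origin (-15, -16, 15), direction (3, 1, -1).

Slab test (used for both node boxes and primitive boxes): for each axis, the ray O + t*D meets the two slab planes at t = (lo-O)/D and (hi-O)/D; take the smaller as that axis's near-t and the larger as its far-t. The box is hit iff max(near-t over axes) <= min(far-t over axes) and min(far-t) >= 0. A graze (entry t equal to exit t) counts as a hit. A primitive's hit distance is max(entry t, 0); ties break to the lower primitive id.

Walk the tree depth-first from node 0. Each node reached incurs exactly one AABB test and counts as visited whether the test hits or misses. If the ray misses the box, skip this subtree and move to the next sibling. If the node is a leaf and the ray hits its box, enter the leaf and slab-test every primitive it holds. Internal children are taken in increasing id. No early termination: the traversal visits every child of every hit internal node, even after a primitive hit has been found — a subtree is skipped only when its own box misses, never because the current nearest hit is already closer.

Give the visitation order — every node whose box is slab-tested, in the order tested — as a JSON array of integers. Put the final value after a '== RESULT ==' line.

Trace the traversal:
N0 x:[-4/3,13] y:[-3,39] z:[-7,34] -> hit [-4/3,13], descend [4, 13]
  N4 x:[-4/3,13] y:[-3,32] z:[-7,14] -> hit [-4/3,13], descend [9, 11]
    N9 x:[29/3,13] y:[1,32] z:[-7,14] -> hit [29/3,13] leaf, test {P1(miss), P8(miss)}
    N11 x:[-4/3,22/3] y:[-3,22] z:[-3,12] -> hit [-4/3,22/3], descend [1, 2]
      N1 x:[2,22/3] y:[4,22] z:[-3,5] -> hit [4,5], descend [7, 10]
        N7 x:[2,7/3] y:[21,22] z:[-1,0] -> miss, prune
        N10 x:[14/3,22/3] y:[4,13] z:[-3,5] -> hit [14/3,5] leaf, test {P3(miss), P5(miss), P6(miss)}
      N2 x:[-4/3,8/3] y:[-3,19] z:[6,12] -> miss, prune
  N13 x:[0,34/3] y:[7,39] z:[12,34] -> miss, prune

order=[0, 4, 9, 11, 1, 7, 10, 2, 13]  |boxes|=9  |leaves|=2  hit=miss

== RESULT ==
[0, 4, 9, 11, 1, 7, 10, 2, 13]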